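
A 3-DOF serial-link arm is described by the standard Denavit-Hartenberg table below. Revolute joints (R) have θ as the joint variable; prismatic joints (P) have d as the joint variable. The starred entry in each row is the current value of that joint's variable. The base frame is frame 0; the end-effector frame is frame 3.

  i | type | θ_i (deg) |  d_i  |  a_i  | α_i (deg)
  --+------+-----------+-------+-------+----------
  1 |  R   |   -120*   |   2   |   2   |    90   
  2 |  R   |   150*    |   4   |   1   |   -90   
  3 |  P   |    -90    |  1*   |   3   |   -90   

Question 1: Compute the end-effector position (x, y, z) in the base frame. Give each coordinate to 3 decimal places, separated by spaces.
-6.379 2.951 1.634

after link 1: o_1 = (-1.0000, -1.7321, 2.0000)
after link 2: o_2 = (-4.0311, 1.0179, 2.5000)
after link 3: o_3 = (-6.3792, 2.9510, 1.6340)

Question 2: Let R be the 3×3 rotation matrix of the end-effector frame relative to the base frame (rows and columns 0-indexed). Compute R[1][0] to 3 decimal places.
End-effector x-axis (col 0 of R) = (-0.8660,0.5000,0.0000)
R[1][0] = 0.5000

0.500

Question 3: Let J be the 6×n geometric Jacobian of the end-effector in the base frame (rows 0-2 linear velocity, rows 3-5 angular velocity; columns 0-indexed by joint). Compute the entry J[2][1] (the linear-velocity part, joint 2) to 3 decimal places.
-1.366

axis z_1 = (-0.8660,0.5000,0.0000); lever o_n−o_1 = (-5.3792,4.6830,-0.3660)
cross product → J_v[:, 1] = (-0.1830,-0.3170,-1.3660)
J_ω[:, 1] = z_1
entry J[2][1] = -1.3660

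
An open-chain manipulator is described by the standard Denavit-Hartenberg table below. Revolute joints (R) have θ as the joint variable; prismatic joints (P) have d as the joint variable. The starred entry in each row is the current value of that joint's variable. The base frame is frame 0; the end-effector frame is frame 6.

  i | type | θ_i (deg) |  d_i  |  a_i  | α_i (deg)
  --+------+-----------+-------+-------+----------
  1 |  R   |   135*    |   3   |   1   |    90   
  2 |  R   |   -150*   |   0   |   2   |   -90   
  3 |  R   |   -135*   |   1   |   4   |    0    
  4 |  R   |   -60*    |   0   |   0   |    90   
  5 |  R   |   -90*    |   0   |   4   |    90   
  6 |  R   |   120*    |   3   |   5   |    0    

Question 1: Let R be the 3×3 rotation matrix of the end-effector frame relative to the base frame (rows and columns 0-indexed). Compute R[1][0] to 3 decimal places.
End-effector x-axis (col 0 of R) = (-0.6310,-0.5520,-0.5451)
R[1][0] = -0.5520

-0.552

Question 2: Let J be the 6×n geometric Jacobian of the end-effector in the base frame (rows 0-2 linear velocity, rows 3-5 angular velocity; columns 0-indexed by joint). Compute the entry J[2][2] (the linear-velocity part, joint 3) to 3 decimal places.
0.289

axis z_2 = (-0.3536,0.3536,-0.8660); lever o_n−o_2 = (0.4970,-1.3140,-0.1620)
cross product → J_v[:, 2] = (-1.1953,-0.4877,0.2888)
J_ω[:, 2] = z_2
entry J[2][2] = 0.2888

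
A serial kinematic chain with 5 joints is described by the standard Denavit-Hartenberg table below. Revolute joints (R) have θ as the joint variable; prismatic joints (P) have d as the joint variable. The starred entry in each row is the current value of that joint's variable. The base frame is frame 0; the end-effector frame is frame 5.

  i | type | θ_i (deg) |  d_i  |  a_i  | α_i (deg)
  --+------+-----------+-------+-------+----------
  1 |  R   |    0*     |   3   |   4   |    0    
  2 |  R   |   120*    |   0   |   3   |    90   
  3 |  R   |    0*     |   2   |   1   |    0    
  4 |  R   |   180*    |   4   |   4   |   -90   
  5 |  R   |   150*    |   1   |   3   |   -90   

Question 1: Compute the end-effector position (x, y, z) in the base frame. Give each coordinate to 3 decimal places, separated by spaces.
after link 1: o_1 = (4.0000, 0.0000, 3.0000)
after link 2: o_2 = (2.5000, 2.5981, 3.0000)
after link 3: o_3 = (3.7321, 4.4641, 3.0000)
after link 4: o_4 = (9.1962, 3.0000, 3.0000)
after link 5: o_5 = (6.5981, 4.5000, 2.0000)

6.598 4.500 2.000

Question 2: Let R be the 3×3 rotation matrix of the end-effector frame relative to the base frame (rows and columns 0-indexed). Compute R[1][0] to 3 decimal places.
0.500

End-effector x-axis (col 0 of R) = (-0.8660,0.5000,-0.0000)
R[1][0] = 0.5000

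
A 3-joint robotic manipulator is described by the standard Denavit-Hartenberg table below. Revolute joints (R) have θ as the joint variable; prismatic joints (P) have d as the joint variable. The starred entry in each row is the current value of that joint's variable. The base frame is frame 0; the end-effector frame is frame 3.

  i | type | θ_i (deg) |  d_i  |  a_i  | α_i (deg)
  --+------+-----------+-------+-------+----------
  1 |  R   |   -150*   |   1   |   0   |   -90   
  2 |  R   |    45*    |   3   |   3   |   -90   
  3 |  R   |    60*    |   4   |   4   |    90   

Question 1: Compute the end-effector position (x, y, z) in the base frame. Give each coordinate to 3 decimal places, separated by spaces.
after link 1: o_1 = (0.0000, 0.0000, 1.0000)
after link 2: o_2 = (-0.3371, -3.6587, -1.1213)
after link 3: o_3 = (-0.8444, 0.0484, -5.3640)

-0.844 0.048 -5.364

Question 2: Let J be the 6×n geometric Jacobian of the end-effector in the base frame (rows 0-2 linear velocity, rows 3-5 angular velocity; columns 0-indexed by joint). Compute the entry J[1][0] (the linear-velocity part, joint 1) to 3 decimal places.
axis z_0 = ẑ; lever o_n−o_0 = (-0.8444,0.0484,-5.3640)
cross product → J_v[:, 0] = (-0.0484,-0.8444,0.0000)
J_ω[:, 0] = z_0
entry J[1][0] = -0.8444

-0.844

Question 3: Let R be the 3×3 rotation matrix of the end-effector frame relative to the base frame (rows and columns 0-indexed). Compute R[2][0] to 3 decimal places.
End-effector x-axis (col 0 of R) = (-0.7392,0.5732,-0.3536)
R[2][0] = -0.3536

-0.354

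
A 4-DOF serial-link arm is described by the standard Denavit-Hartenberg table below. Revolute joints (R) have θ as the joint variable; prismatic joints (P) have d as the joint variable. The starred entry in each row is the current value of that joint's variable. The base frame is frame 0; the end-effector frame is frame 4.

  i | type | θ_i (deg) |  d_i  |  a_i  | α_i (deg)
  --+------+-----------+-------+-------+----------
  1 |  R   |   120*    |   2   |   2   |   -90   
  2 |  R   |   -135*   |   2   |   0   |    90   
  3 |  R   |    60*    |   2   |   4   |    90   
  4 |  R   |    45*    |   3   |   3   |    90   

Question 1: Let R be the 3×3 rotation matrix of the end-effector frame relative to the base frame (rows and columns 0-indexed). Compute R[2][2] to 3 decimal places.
End-effector z-axis (col 2 of R) = (-0.6553,-0.0897,0.7500)
R[2][2] = 0.7500

0.750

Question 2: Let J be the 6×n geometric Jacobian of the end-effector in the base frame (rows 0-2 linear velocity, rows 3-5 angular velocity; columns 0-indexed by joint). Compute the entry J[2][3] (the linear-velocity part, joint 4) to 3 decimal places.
-2.250

axis z_3 = (0.7392,-0.2803,0.6124); lever o_n−o_3 = (1.7516,-3.7081,1.0871)
cross product → J_v[:, 3] = (1.9660,0.2690,-2.2500)
J_ω[:, 3] = z_3
entry J[2][3] = -2.2500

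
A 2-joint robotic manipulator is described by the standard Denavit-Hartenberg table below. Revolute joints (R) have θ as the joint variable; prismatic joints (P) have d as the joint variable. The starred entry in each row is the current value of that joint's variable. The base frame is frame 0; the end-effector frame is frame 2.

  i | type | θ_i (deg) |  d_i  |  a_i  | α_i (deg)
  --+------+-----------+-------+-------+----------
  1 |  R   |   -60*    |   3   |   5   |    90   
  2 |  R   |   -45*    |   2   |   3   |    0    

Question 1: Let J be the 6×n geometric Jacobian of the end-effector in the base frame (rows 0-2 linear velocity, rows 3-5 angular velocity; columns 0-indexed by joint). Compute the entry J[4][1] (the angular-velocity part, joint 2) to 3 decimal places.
axis z_1 = (-0.8660,-0.5000,0.0000); lever o_n−o_1 = (-0.6714,-2.8371,-2.1213)
cross product → J_v[:, 1] = (1.0607,-1.8371,2.1213)
J_ω[:, 1] = z_1
entry J[4][1] = -0.5000

-0.500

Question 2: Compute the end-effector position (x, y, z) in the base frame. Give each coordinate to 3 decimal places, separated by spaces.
1.829 -7.167 0.879

after link 1: o_1 = (2.5000, -4.3301, 3.0000)
after link 2: o_2 = (1.8286, -7.1672, 0.8787)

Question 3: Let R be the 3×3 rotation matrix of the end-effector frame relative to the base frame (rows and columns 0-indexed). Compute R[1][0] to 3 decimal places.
-0.612

End-effector x-axis (col 0 of R) = (0.3536,-0.6124,-0.7071)
R[1][0] = -0.6124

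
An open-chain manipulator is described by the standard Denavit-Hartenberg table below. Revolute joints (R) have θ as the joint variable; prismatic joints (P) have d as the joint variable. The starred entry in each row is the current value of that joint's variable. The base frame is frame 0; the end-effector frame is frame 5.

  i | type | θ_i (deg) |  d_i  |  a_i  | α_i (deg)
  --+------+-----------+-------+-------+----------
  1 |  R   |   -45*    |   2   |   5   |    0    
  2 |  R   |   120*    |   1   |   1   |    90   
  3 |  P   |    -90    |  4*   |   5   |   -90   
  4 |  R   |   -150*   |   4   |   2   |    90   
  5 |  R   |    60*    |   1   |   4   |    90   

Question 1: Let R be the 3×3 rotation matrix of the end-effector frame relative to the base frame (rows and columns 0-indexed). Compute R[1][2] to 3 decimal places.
-0.595

End-effector z-axis (col 2 of R) = (0.2888,-0.5950,0.7500)
R[1][2] = -0.5950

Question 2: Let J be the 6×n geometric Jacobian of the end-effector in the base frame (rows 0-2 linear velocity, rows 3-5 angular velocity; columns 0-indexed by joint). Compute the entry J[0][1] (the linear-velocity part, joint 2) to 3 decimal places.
axis z_1 = (0.0000,0.0000,1.0000); lever o_n−o_1 = (7.1497,6.8469,-0.0359)
cross product → J_v[:, 1] = (-6.8469,7.1497,0.0000)
J_ω[:, 1] = z_1
entry J[0][1] = -6.8469

-6.847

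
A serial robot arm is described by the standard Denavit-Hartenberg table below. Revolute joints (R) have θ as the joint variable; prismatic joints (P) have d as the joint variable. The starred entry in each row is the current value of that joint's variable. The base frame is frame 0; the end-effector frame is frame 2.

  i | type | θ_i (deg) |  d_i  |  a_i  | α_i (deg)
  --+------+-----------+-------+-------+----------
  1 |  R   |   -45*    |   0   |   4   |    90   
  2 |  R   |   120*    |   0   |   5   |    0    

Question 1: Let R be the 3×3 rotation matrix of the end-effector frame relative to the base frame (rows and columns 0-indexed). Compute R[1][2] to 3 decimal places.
-0.707

End-effector z-axis (col 2 of R) = (-0.7071,-0.7071,0.0000)
R[1][2] = -0.7071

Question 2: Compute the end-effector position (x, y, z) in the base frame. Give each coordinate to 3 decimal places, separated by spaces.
1.061 -1.061 4.330

after link 1: o_1 = (2.8284, -2.8284, 0.0000)
after link 2: o_2 = (1.0607, -1.0607, 4.3301)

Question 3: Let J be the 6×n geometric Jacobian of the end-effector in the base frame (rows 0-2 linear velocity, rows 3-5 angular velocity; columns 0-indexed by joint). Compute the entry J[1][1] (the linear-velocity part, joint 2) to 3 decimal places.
3.062

axis z_1 = (-0.7071,-0.7071,0.0000); lever o_n−o_1 = (-1.7678,1.7678,4.3301)
cross product → J_v[:, 1] = (-3.0619,3.0619,-2.5000)
J_ω[:, 1] = z_1
entry J[1][1] = 3.0619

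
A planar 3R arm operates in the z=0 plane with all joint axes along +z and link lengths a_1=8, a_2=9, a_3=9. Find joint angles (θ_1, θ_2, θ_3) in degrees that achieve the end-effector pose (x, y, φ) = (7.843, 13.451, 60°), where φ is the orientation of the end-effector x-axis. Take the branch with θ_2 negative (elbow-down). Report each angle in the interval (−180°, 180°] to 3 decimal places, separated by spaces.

wrist centre = target − a_3·(cos φ, sin φ) = (3.3430, 5.6568)
cos θ_2 = (43.1747−8²−9²)/(2·8·9) = -0.7071; θ_2 = -135.0011° (elbow-down)
β = atan2(5.6568,3.3430) = 59.4181°; ψ = atan2(-6.3638,1.6359) = -75.5834°
θ_1 = β − ψ = 135.0015°
θ_3 = φ − θ_1 − θ_2 = 59.9996° (wrapped to (-180°,180°])

135.001 -135.001 60.000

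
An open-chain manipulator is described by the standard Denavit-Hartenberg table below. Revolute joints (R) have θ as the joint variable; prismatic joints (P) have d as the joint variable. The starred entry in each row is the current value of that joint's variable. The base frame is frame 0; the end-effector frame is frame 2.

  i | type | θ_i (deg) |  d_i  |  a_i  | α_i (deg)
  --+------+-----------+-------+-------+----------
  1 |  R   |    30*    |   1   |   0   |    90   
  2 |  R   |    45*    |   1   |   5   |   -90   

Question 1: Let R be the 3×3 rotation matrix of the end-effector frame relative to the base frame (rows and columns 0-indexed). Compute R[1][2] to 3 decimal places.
-0.354

End-effector z-axis (col 2 of R) = (-0.6124,-0.3536,0.7071)
R[1][2] = -0.3536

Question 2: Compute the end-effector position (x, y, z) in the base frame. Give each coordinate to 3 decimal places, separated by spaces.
after link 1: o_1 = (0.0000, 0.0000, 1.0000)
after link 2: o_2 = (3.5619, 0.9017, 4.5355)

3.562 0.902 4.536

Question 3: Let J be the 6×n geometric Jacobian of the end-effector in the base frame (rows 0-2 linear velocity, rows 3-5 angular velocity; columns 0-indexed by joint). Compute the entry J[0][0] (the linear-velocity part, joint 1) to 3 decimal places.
axis z_0 = ẑ; lever o_n−o_0 = (3.5619,0.9017,4.5355)
cross product → J_v[:, 0] = (-0.9017,3.5619,0.0000)
J_ω[:, 0] = z_0
entry J[0][0] = -0.9017

-0.902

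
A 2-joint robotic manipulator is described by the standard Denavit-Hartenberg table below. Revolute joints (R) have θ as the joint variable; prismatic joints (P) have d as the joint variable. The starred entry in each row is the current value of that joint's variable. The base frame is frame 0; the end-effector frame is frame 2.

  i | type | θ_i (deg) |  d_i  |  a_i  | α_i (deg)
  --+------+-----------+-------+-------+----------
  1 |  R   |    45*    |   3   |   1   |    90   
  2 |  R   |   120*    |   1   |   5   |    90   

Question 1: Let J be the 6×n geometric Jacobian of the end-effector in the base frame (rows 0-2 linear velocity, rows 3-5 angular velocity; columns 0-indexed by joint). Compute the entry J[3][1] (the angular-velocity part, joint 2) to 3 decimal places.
0.707

axis z_1 = (0.7071,-0.7071,0.0000); lever o_n−o_1 = (-1.0607,-2.4749,4.3301)
cross product → J_v[:, 1] = (-3.0619,-3.0619,-2.5000)
J_ω[:, 1] = z_1
entry J[3][1] = 0.7071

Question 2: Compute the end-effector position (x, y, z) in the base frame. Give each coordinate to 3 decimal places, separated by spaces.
-0.354 -1.768 7.330

after link 1: o_1 = (0.7071, 0.7071, 3.0000)
after link 2: o_2 = (-0.3536, -1.7678, 7.3301)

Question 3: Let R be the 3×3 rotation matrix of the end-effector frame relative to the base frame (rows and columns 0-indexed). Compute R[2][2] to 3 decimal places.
0.500

End-effector z-axis (col 2 of R) = (0.6124,0.6124,0.5000)
R[2][2] = 0.5000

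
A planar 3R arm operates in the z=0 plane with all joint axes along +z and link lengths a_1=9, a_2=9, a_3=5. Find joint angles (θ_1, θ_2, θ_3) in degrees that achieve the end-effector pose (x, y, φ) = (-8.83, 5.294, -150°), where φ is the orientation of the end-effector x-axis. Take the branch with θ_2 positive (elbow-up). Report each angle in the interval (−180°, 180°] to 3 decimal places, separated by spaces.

59.999 120.002 29.999

wrist centre = target − a_3·(cos φ, sin φ) = (-4.4999, 7.7940)
cos θ_2 = (80.9953−9²−9²)/(2·9·9) = -0.5000; θ_2 = 120.0019° (elbow-up)
β = atan2(7.7940,-4.4999) = 120.0000°; ψ = atan2(7.7941,4.4997) = 60.0010°
θ_1 = β − ψ = 59.9991°
θ_3 = φ − θ_1 − θ_2 = 29.9990° (wrapped to (-180°,180°])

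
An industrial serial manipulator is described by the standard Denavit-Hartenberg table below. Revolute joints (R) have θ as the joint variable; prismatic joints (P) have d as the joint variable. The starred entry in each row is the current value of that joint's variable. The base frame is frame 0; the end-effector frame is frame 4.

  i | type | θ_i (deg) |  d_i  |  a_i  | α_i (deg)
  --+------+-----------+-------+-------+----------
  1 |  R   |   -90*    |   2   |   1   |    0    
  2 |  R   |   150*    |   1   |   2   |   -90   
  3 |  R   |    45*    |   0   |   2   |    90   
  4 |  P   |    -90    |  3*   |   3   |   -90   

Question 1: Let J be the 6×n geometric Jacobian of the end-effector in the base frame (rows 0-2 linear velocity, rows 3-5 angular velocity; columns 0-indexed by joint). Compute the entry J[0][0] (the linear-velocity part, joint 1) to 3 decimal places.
-2.294

axis z_0 = ẑ; lever o_n−o_0 = (5.3658,2.2939,3.7071)
cross product → J_v[:, 0] = (-2.2939,5.3658,0.0000)
J_ω[:, 0] = z_0
entry J[0][0] = -2.2939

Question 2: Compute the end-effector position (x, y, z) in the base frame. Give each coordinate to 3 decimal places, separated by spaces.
5.366 2.294 3.707

after link 1: o_1 = (0.0000, -1.0000, 2.0000)
after link 2: o_2 = (1.0000, 0.7321, 3.0000)
after link 3: o_3 = (1.7071, 1.9568, 1.5858)
after link 4: o_4 = (5.3658, 2.2939, 3.7071)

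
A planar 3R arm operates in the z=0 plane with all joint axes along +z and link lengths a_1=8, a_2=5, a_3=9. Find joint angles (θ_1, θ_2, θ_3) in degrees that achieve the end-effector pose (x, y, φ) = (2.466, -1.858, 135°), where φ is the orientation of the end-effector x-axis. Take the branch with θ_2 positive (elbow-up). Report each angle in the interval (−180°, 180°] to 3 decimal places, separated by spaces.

wrist centre = target − a_3·(cos φ, sin φ) = (8.8300, -8.2220)
cos θ_2 = (145.5689−8²−5²)/(2·8·5) = 0.7071; θ_2 = 44.9997° (elbow-up)
β = atan2(-8.2220,8.8300) = -42.9579°; ψ = atan2(3.5355,11.5356) = 17.0397°
θ_1 = β − ψ = -59.9976°
θ_3 = φ − θ_1 − θ_2 = 149.9980° (wrapped to (-180°,180°])

-59.998 45.000 149.998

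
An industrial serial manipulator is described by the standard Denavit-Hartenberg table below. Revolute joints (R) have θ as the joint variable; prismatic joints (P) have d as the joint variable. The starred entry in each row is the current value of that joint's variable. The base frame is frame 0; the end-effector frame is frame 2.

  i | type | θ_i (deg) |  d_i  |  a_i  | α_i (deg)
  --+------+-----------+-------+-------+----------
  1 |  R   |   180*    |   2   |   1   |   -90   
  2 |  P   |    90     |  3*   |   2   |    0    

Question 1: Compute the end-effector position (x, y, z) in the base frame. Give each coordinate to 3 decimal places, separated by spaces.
after link 1: o_1 = (-1.0000, 0.0000, 2.0000)
after link 2: o_2 = (-1.0000, -3.0000, 0.0000)

-1.000 -3.000 0.000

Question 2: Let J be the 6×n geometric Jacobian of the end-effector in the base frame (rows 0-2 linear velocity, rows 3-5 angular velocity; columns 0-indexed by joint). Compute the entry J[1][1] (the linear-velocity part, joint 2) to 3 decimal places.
prismatic axis z_1 = (-0.0000,-1.0000,0.0000)
J_v[:, 1] = z_1; J_ω[:, 1] = (0,0,0)
entry J[1][1] = -1.0000

-1.000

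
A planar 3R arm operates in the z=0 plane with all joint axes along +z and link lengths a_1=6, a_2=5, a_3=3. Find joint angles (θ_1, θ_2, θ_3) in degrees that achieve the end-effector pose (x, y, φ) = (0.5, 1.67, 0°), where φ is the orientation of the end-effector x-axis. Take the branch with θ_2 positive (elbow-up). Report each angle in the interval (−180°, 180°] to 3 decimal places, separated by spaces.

wrist centre = target − a_3·(cos φ, sin φ) = (-2.5000, 1.6700)
cos θ_2 = (9.0389−6²−5²)/(2·6·5) = -0.8660; θ_2 = 149.9992° (elbow-up)
β = atan2(1.6700,-2.5000) = 146.2571°; ψ = atan2(2.5001,1.6699) = 56.2592°
θ_1 = β − ψ = 89.9979°
θ_3 = φ − θ_1 − θ_2 = 120.0029° (wrapped to (-180°,180°])

89.998 149.999 120.003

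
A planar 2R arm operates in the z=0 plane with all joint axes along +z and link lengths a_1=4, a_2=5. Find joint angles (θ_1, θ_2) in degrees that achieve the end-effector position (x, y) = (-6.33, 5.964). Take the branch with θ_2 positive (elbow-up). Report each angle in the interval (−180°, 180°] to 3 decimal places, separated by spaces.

119.995 30.008

cos θ_2 = (75.6382−4²−5²)/(2·4·5) = 0.8660; θ_2 = 30.0081° (elbow-up)
β = atan2(5.9640,-6.3300) = 136.7052°; ψ = atan2(2.5006,8.3298) = 16.7098°
θ_1 = β − ψ = 119.9954°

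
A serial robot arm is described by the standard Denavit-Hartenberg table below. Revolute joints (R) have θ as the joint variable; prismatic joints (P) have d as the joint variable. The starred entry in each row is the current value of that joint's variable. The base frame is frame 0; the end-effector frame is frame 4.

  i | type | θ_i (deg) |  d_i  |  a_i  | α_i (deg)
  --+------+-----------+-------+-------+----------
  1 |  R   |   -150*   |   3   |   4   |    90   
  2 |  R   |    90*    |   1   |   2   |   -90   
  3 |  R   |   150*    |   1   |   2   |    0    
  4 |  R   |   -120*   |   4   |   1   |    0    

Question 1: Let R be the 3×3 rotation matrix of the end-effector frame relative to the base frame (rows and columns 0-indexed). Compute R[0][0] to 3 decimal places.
End-effector x-axis (col 0 of R) = (0.2500,-0.4330,0.8660)
R[0][0] = 0.2500

0.250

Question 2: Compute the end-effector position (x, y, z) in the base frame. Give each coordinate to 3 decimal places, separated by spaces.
after link 1: o_1 = (-3.4641, -2.0000, 3.0000)
after link 2: o_2 = (-3.9641, -1.1340, 5.0000)
after link 3: o_3 = (-2.5981, -1.5000, 3.2679)
after link 4: o_4 = (1.1160, 0.0670, 4.1340)

1.116 0.067 4.134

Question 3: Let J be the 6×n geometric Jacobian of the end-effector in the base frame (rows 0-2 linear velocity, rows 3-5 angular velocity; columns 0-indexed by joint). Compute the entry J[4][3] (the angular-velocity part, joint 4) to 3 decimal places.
0.500

axis z_3 = (0.8660,0.5000,0.0000); lever o_n−o_3 = (3.7141,1.5670,0.8660)
cross product → J_v[:, 3] = (0.4330,-0.7500,-0.5000)
J_ω[:, 3] = z_3
entry J[4][3] = 0.5000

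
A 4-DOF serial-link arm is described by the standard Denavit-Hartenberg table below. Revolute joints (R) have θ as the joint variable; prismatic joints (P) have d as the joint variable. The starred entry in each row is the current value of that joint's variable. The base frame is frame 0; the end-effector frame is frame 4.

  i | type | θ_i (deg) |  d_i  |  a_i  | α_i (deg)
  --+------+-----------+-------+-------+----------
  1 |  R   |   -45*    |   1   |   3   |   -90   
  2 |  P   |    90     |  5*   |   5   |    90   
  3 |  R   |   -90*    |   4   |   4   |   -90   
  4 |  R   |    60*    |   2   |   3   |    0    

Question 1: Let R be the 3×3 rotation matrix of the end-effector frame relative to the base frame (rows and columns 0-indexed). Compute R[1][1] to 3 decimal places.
0.966

End-effector y-axis (col 1 of R) = (0.2588,0.9659,0.0000)
R[1][1] = 0.9659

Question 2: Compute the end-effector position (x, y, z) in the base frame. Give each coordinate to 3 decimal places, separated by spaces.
after link 1: o_1 = (2.1213, -2.1213, 1.0000)
after link 2: o_2 = (5.6569, 1.4142, -4.0000)
after link 3: o_3 = (5.6569, -4.2426, -4.0000)
after link 4: o_4 = (2.7591, -3.4662, -6.0000)

2.759 -3.466 -6.000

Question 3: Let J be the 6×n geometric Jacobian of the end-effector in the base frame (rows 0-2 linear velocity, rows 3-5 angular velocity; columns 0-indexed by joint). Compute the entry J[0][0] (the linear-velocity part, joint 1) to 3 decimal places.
axis z_0 = ẑ; lever o_n−o_0 = (2.7591,-3.4662,-6.0000)
cross product → J_v[:, 0] = (3.4662,2.7591,-0.0000)
J_ω[:, 0] = z_0
entry J[0][0] = 3.4662

3.466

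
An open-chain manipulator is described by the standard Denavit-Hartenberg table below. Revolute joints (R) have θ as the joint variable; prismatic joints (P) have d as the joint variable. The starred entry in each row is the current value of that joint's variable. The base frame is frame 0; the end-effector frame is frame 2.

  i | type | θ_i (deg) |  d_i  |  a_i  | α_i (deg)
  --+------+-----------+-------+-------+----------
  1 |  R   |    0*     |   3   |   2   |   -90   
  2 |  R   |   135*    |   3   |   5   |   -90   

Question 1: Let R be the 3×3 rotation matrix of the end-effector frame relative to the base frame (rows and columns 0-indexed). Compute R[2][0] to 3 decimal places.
End-effector x-axis (col 0 of R) = (-0.7071,0.0000,-0.7071)
R[2][0] = -0.7071

-0.707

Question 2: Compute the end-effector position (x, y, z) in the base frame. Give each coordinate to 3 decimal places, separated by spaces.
-1.536 3.000 -0.536

after link 1: o_1 = (2.0000, 0.0000, 3.0000)
after link 2: o_2 = (-1.5355, 3.0000, -0.5355)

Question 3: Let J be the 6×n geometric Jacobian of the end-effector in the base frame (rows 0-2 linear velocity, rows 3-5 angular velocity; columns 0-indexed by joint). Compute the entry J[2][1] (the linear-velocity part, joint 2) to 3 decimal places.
3.536

axis z_1 = (0.0000,1.0000,0.0000); lever o_n−o_1 = (-3.5355,3.0000,-3.5355)
cross product → J_v[:, 1] = (-3.5355,-0.0000,3.5355)
J_ω[:, 1] = z_1
entry J[2][1] = 3.5355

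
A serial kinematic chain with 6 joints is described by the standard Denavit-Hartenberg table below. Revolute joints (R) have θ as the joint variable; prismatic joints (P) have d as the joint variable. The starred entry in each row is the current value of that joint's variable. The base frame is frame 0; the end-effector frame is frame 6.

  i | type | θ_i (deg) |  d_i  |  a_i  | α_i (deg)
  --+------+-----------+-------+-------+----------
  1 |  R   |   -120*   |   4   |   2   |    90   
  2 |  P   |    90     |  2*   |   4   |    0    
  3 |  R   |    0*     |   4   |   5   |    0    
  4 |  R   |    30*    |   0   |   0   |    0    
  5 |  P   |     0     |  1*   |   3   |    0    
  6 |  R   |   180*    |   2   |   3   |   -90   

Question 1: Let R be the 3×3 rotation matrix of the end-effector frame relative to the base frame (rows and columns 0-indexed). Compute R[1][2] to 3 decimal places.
-0.750

End-effector z-axis (col 2 of R) = (-0.4330,-0.7500,0.5000)
R[1][2] = -0.7500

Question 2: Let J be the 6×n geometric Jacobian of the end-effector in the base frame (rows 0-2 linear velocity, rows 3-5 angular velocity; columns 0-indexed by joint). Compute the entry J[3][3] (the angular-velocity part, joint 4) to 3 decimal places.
-0.866

axis z_3 = (-0.8660,0.5000,0.0000); lever o_n−o_3 = (-2.5981,1.5000,0.0000)
cross product → J_v[:, 3] = (-0.0000,-0.0000,0.0000)
J_ω[:, 3] = z_3
entry J[3][3] = -0.8660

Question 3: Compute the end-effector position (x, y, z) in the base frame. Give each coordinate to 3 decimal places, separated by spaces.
after link 1: o_1 = (-1.0000, -1.7321, 4.0000)
after link 2: o_2 = (-2.7321, -0.7321, 8.0000)
after link 3: o_3 = (-6.1962, 1.2679, 13.0000)
after link 4: o_4 = (-6.1962, 1.2679, 13.0000)
after link 5: o_5 = (-6.3122, 3.0670, 15.5981)
after link 6: o_6 = (-8.7942, 2.7679, 13.0000)

-8.794 2.768 13.000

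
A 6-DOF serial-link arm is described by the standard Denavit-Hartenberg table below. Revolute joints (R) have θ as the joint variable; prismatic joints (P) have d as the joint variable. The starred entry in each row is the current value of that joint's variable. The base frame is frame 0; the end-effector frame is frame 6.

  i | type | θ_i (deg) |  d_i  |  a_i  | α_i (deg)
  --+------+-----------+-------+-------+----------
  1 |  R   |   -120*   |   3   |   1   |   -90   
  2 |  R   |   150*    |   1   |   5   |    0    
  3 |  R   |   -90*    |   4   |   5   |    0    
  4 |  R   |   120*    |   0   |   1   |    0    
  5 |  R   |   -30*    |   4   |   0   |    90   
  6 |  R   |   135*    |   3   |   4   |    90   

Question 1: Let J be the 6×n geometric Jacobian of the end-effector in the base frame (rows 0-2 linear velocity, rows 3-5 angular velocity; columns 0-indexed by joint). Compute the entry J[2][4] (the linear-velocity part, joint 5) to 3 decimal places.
axis z_4 = (0.8660,-0.5000,0.0000); lever o_n−o_4 = (3.9388,-6.8346,-1.1839)
cross product → J_v[:, 4] = (0.5919,1.0253,-3.9495)
J_ω[:, 4] = z_4
entry J[2][4] = -3.9495

-3.949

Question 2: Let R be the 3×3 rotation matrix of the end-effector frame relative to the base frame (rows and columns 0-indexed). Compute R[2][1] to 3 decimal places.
-0.866

End-effector y-axis (col 1 of R) = (-0.2500,-0.4330,-0.8660)
R[2][1] = -0.8660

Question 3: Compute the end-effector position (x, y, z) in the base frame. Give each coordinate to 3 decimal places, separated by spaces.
after link 1: o_1 = (-0.5000, -0.8660, 3.0000)
after link 2: o_2 = (2.5311, 2.3840, 0.5000)
after link 3: o_3 = (4.7452, -1.7811, -3.8301)
after link 4: o_4 = (5.2452, -0.9151, -3.8301)
after link 5: o_5 = (8.7093, -2.9151, -3.8301)
after link 6: o_6 = (9.1840, -7.7496, -5.0140)

9.184 -7.750 -5.014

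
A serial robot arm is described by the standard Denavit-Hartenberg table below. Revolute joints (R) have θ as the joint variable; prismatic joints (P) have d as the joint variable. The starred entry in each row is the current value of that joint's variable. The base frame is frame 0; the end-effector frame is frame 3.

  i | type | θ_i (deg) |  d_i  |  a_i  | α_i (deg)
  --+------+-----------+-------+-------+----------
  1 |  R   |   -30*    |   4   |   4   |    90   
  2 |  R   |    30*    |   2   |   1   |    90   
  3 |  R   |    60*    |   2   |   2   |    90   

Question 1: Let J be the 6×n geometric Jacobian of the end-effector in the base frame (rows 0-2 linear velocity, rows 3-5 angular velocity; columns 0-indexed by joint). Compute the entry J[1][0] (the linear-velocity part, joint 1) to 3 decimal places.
3.964

axis z_0 = ẑ; lever o_n−o_0 = (3.9641,-6.5981,3.2679)
cross product → J_v[:, 0] = (6.5981,3.9641,-0.0000)
J_ω[:, 0] = z_0
entry J[1][0] = 3.9641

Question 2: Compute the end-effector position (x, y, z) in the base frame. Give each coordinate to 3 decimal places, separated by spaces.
3.964 -6.598 3.268

after link 1: o_1 = (3.4641, -2.0000, 4.0000)
after link 2: o_2 = (3.2141, -4.1651, 4.5000)
after link 3: o_3 = (3.9641, -6.5981, 3.2679)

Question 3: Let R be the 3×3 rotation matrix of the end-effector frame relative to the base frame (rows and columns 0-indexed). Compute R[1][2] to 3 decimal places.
End-effector z-axis (col 2 of R) = (0.8995,0.0580,0.4330)
R[1][2] = 0.0580

0.058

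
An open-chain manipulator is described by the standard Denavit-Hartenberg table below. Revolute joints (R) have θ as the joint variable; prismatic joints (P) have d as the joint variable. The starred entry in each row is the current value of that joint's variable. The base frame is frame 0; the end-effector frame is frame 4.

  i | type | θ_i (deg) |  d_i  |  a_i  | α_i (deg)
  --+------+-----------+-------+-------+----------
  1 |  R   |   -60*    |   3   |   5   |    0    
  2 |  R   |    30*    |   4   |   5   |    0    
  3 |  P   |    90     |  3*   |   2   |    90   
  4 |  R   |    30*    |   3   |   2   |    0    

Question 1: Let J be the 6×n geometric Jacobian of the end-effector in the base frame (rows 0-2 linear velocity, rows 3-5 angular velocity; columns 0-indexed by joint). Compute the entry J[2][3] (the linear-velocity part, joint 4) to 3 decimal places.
1.732

axis z_3 = (0.8660,-0.5000,0.0000); lever o_n−o_3 = (3.4641,0.0000,1.0000)
cross product → J_v[:, 3] = (-0.5000,-0.8660,1.7321)
J_ω[:, 3] = z_3
entry J[2][3] = 1.7321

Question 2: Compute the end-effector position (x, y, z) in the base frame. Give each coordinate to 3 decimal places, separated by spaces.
11.294 -5.098 11.000

after link 1: o_1 = (2.5000, -4.3301, 3.0000)
after link 2: o_2 = (6.8301, -6.8301, 7.0000)
after link 3: o_3 = (7.8301, -5.0981, 10.0000)
after link 4: o_4 = (11.2942, -5.0981, 11.0000)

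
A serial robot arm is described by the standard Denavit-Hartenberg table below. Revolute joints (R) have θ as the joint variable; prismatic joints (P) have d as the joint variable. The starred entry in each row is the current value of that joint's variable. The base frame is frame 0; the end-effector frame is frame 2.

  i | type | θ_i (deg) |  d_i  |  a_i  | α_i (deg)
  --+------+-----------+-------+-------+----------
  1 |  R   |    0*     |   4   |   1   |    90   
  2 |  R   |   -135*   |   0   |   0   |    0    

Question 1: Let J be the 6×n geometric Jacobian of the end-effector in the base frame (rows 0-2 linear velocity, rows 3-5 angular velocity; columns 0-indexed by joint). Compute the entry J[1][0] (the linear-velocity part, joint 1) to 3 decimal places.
1.000

axis z_0 = ẑ; lever o_n−o_0 = (1.0000,0.0000,4.0000)
cross product → J_v[:, 0] = (0.0000,1.0000,0.0000)
J_ω[:, 0] = z_0
entry J[1][0] = 1.0000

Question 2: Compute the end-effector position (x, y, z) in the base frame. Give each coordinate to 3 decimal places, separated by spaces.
1.000 0.000 4.000

after link 1: o_1 = (1.0000, 0.0000, 4.0000)
after link 2: o_2 = (1.0000, 0.0000, 4.0000)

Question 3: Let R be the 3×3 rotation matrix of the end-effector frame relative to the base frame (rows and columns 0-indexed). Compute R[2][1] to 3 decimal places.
-0.707

End-effector y-axis (col 1 of R) = (0.7071,-0.0000,-0.7071)
R[2][1] = -0.7071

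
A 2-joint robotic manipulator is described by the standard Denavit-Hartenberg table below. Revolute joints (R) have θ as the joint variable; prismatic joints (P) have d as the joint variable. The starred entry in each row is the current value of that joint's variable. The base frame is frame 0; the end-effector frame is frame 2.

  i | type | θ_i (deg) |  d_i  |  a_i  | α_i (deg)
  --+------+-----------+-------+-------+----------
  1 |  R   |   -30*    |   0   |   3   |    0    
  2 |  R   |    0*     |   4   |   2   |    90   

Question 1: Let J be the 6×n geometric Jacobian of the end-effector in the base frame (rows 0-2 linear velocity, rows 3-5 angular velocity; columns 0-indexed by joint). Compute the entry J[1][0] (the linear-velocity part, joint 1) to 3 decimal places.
4.330

axis z_0 = ẑ; lever o_n−o_0 = (4.3301,-2.5000,4.0000)
cross product → J_v[:, 0] = (2.5000,4.3301,-0.0000)
J_ω[:, 0] = z_0
entry J[1][0] = 4.3301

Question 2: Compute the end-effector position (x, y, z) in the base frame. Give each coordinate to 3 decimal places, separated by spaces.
after link 1: o_1 = (2.5981, -1.5000, 0.0000)
after link 2: o_2 = (4.3301, -2.5000, 4.0000)

4.330 -2.500 4.000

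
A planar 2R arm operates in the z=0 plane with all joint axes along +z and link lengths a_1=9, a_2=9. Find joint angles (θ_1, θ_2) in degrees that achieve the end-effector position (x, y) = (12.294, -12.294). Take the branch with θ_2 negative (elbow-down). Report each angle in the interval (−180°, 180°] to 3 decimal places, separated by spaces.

-29.996 -30.008

cos θ_2 = (302.2849−9²−9²)/(2·9·9) = 0.8660; θ_2 = -30.0080° (elbow-down)
β = atan2(-12.2940,12.2940) = -45.0000°; ψ = atan2(-4.5011,16.7936) = -15.0040°
θ_1 = β − ψ = -29.9960°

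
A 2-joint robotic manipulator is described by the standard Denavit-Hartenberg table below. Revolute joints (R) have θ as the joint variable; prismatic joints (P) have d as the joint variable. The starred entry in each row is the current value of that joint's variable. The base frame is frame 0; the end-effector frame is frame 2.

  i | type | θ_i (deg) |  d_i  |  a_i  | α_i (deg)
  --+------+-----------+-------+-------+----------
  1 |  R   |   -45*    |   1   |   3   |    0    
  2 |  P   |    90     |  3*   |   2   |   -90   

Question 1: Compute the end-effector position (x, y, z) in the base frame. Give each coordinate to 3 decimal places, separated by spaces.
3.536 -0.707 4.000

after link 1: o_1 = (2.1213, -2.1213, 1.0000)
after link 2: o_2 = (3.5355, -0.7071, 4.0000)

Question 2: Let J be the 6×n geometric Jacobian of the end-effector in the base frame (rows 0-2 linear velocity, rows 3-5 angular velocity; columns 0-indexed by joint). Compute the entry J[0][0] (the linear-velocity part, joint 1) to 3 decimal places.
0.707

axis z_0 = ẑ; lever o_n−o_0 = (3.5355,-0.7071,4.0000)
cross product → J_v[:, 0] = (0.7071,3.5355,-0.0000)
J_ω[:, 0] = z_0
entry J[0][0] = 0.7071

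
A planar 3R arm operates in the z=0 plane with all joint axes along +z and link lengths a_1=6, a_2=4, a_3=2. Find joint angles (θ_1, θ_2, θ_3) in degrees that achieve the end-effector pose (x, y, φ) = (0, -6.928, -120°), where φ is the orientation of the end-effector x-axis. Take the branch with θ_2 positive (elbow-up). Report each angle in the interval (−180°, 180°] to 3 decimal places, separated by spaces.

wrist centre = target − a_3·(cos φ, sin φ) = (1.0000, -5.1959)
cos θ_2 = (27.9979−6²−4²)/(2·6·4) = -0.5000; θ_2 = 120.0029° (elbow-up)
β = atan2(-5.1959,1.0000) = -79.1062°; ψ = atan2(3.4640,3.9998) = 40.8938°
θ_1 = β − ψ = -120.0000°
θ_3 = φ − θ_1 − θ_2 = -120.0029° (wrapped to (-180°,180°])

-120.000 120.003 -120.003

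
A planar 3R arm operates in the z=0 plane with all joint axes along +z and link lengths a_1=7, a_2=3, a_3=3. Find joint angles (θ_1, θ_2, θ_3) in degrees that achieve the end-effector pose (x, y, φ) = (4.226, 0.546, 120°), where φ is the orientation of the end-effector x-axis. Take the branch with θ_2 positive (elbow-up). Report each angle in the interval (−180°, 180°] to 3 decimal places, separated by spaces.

wrist centre = target − a_3·(cos φ, sin φ) = (5.7260, -2.0521)
cos θ_2 = (36.9981−7²−3²)/(2·7·3) = -0.5000; θ_2 = 120.0030° (elbow-up)
β = atan2(-2.0521,5.7260) = -19.7166°; ψ = atan2(2.5980,5.4999) = 25.2849°
θ_1 = β − ψ = -45.0015°
θ_3 = φ − θ_1 − θ_2 = 44.9985° (wrapped to (-180°,180°])

-45.001 120.003 44.998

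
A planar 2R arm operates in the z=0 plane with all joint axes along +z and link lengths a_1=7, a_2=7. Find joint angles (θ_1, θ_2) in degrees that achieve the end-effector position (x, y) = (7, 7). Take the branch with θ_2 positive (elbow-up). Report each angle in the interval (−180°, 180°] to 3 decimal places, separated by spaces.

0.000 90.000

cos θ_2 = (98.0000−7²−7²)/(2·7·7) = 0.0000; θ_2 = 90.0000° (elbow-up)
β = atan2(7.0000,7.0000) = 45.0000°; ψ = atan2(7.0000,7.0000) = 45.0000°
θ_1 = β − ψ = 0.0000°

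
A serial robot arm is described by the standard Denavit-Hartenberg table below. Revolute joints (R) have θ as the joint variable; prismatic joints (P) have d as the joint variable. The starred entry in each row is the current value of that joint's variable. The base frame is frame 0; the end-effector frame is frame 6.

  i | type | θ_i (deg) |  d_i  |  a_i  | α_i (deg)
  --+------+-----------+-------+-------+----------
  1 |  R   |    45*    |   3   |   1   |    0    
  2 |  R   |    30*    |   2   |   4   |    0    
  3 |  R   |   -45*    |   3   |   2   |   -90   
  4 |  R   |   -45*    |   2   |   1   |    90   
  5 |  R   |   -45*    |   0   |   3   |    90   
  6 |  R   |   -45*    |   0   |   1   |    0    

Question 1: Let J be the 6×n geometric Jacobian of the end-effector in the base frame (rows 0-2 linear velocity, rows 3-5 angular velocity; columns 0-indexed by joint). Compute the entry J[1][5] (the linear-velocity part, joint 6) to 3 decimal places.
-0.506

axis z_5 = (-0.0795,-0.8624,-0.5000); lever o_n−o_5 = (0.9892,-0.0062,-0.1464)
cross product → J_v[:, 5] = (0.1232,-0.5062,0.8536)
J_ω[:, 5] = z_5
entry J[1][5] = -0.5062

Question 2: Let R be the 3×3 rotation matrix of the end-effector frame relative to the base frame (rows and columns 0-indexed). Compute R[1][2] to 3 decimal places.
-0.862

End-effector z-axis (col 2 of R) = (-0.0795,-0.8624,-0.5000)
R[1][2] = -0.8624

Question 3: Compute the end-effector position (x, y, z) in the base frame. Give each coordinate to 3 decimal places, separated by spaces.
after link 1: o_1 = (0.7071, 0.7071, 3.0000)
after link 2: o_2 = (1.7424, 4.5708, 5.0000)
after link 3: o_3 = (3.4744, 5.5708, 8.0000)
after link 4: o_4 = (3.0868, 7.6564, 8.7071)
after link 5: o_5 = (5.4465, 6.5693, 10.2071)
after link 6: o_6 = (6.4357, 6.5631, 10.0607)

6.436 6.563 10.061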